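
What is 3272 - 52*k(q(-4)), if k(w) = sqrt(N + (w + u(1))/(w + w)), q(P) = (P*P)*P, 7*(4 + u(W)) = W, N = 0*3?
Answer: 3272 - 65*sqrt(266)/28 ≈ 3234.1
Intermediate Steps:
N = 0
u(W) = -4 + W/7
q(P) = P**3 (q(P) = P**2*P = P**3)
k(w) = sqrt(2)*sqrt((-27/7 + w)/w)/2 (k(w) = sqrt(0 + (w + (-4 + (1/7)*1))/(w + w)) = sqrt(0 + (w + (-4 + 1/7))/((2*w))) = sqrt(0 + (w - 27/7)*(1/(2*w))) = sqrt(0 + (-27/7 + w)*(1/(2*w))) = sqrt(0 + (-27/7 + w)/(2*w)) = sqrt((-27/7 + w)/(2*w)) = sqrt(2)*sqrt((-27/7 + w)/w)/2)
3272 - 52*k(q(-4)) = 3272 - 26*sqrt(98 - 378/((-4)**3))/7 = 3272 - 26*sqrt(98 - 378/(-64))/7 = 3272 - 26*sqrt(98 - 378*(-1/64))/7 = 3272 - 26*sqrt(98 + 189/32)/7 = 3272 - 26*sqrt(3325/32)/7 = 3272 - 26*5*sqrt(266)/8/7 = 3272 - 65*sqrt(266)/28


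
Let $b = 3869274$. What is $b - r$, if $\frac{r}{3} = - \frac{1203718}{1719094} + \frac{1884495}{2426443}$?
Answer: $\frac{8069919116858112270}{2085641801321} \approx 3.8693 \cdot 10^{6}$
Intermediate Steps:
$r = \frac{478306398684}{2085641801321}$ ($r = 3 \left(- \frac{1203718}{1719094} + \frac{1884495}{2426443}\right) = 3 \left(\left(-1203718\right) \frac{1}{1719094} + 1884495 \cdot \frac{1}{2426443}\right) = 3 \left(- \frac{601859}{859547} + \frac{1884495}{2426443}\right) = 3 \cdot \frac{159435466228}{2085641801321} = \frac{478306398684}{2085641801321} \approx 0.22933$)
$b - r = 3869274 - \frac{478306398684}{2085641801321} = \frac{8069919116858112270}{2085641801321}$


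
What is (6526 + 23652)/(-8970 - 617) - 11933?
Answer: -114431849/9587 ≈ -11936.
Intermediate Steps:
(6526 + 23652)/(-8970 - 617) - 11933 = 30178/(-9587) - 11933 = 30178*(-1/9587) - 11933 = -30178/9587 - 11933 = -114431849/9587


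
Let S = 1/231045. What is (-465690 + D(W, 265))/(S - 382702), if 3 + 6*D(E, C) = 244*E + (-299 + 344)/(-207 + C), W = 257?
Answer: 12200961592775/10256880496324 ≈ 1.1895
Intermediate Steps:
S = 1/231045 ≈ 4.3282e-6
D(E, C) = -½ + 15/(2*(-207 + C)) + 122*E/3 (D(E, C) = -½ + (244*E + (-299 + 344)/(-207 + C))/6 = -½ + (244*E + 45/(-207 + C))/6 = -½ + (45/(-207 + C) + 244*E)/6 = -½ + (15/(2*(-207 + C)) + 122*E/3) = -½ + 15/(2*(-207 + C)) + 122*E/3)
(-465690 + D(W, 265))/(S - 382702) = (-465690 + (666 - 50508*257 - 3*265 + 244*265*257)/(6*(-207 + 265)))/(1/231045 - 382702) = (-465690 + (⅙)*(666 - 12980556 - 795 + 16617620)/58)/(-88421383589/231045) = (-465690 + (⅙)*(1/58)*3636935)*(-231045/88421383589) = (-465690 + 3636935/348)*(-231045/88421383589) = -158423185/348*(-231045/88421383589) = 12200961592775/10256880496324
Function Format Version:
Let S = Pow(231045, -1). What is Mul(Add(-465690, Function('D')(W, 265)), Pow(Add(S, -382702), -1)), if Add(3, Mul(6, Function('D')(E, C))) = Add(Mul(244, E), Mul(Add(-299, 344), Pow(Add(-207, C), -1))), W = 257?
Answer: Rational(12200961592775, 10256880496324) ≈ 1.1895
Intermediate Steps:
S = Rational(1, 231045) ≈ 4.3282e-6
Function('D')(E, C) = Add(Rational(-1, 2), Mul(Rational(15, 2), Pow(Add(-207, C), -1)), Mul(Rational(122, 3), E)) (Function('D')(E, C) = Add(Rational(-1, 2), Mul(Rational(1, 6), Add(Mul(244, E), Mul(Add(-299, 344), Pow(Add(-207, C), -1))))) = Add(Rational(-1, 2), Mul(Rational(1, 6), Add(Mul(244, E), Mul(45, Pow(Add(-207, C), -1))))) = Add(Rational(-1, 2), Mul(Rational(1, 6), Add(Mul(45, Pow(Add(-207, C), -1)), Mul(244, E)))) = Add(Rational(-1, 2), Add(Mul(Rational(15, 2), Pow(Add(-207, C), -1)), Mul(Rational(122, 3), E))) = Add(Rational(-1, 2), Mul(Rational(15, 2), Pow(Add(-207, C), -1)), Mul(Rational(122, 3), E)))
Mul(Add(-465690, Function('D')(W, 265)), Pow(Add(S, -382702), -1)) = Mul(Add(-465690, Mul(Rational(1, 6), Pow(Add(-207, 265), -1), Add(666, Mul(-50508, 257), Mul(-3, 265), Mul(244, 265, 257)))), Pow(Add(Rational(1, 231045), -382702), -1)) = Mul(Add(-465690, Mul(Rational(1, 6), Pow(58, -1), Add(666, -12980556, -795, 16617620))), Pow(Rational(-88421383589, 231045), -1)) = Mul(Add(-465690, Mul(Rational(1, 6), Rational(1, 58), 3636935)), Rational(-231045, 88421383589)) = Mul(Add(-465690, Rational(3636935, 348)), Rational(-231045, 88421383589)) = Mul(Rational(-158423185, 348), Rational(-231045, 88421383589)) = Rational(12200961592775, 10256880496324)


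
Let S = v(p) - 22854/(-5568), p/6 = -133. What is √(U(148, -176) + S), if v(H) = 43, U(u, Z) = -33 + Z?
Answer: I*√8713862/232 ≈ 12.724*I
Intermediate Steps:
p = -798 (p = 6*(-133) = -798)
S = 43713/928 (S = 43 - 22854/(-5568) = 43 - 22854*(-1/5568) = 43 + 3809/928 = 43713/928 ≈ 47.104)
√(U(148, -176) + S) = √((-33 - 176) + 43713/928) = √(-209 + 43713/928) = √(-150239/928) = I*√8713862/232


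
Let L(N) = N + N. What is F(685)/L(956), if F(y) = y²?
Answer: 469225/1912 ≈ 245.41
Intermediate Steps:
L(N) = 2*N
F(685)/L(956) = 685²/((2*956)) = 469225/1912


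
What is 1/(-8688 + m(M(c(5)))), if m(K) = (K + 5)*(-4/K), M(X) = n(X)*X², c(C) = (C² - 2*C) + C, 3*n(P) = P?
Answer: -400/3476803 ≈ -0.00011505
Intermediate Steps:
n(P) = P/3
c(C) = C² - C
M(X) = X³/3 (M(X) = (X/3)*X² = X³/3)
m(K) = -4*(5 + K)/K (m(K) = (5 + K)*(-4/K) = -4*(5 + K)/K)
1/(-8688 + m(M(c(5)))) = 1/(-8688 + (-4 - 20*3/(125*(-1 + 5)³))) = 1/(-8688 + (-4 - 20/((5*4)³/3))) = 1/(-8688 + (-4 - 20/((⅓)*20³))) = 1/(-8688 + (-4 - 20/((⅓)*8000))) = 1/(-8688 + (-4 - 20/8000/3)) = 1/(-8688 + (-4 - 20*3/8000)) = 1/(-8688 + (-4 - 3/400)) = 1/(-8688 - 1603/400) = 1/(-3476803/400) = -400/3476803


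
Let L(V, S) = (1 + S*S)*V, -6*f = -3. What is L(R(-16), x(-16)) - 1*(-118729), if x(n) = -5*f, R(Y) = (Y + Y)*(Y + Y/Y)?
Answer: 122209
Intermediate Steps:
f = ½ (f = -⅙*(-3) = ½ ≈ 0.50000)
R(Y) = 2*Y*(1 + Y) (R(Y) = (2*Y)*(Y + 1) = (2*Y)*(1 + Y) = 2*Y*(1 + Y))
x(n) = -5/2 (x(n) = -5*½ = -5/2)
L(V, S) = V*(1 + S²) (L(V, S) = (1 + S²)*V = V*(1 + S²))
L(R(-16), x(-16)) - 1*(-118729) = (2*(-16)*(1 - 16))*(1 + (-5/2)²) - 1*(-118729) = (2*(-16)*(-15))*(1 + 25/4) + 118729 = 480*(29/4) + 118729 = 3480 + 118729 = 122209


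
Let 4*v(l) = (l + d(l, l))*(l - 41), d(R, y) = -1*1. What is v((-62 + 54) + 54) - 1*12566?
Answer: -50039/4 ≈ -12510.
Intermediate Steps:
d(R, y) = -1
v(l) = (-1 + l)*(-41 + l)/4 (v(l) = ((l - 1)*(l - 41))/4 = ((-1 + l)*(-41 + l))/4 = (-1 + l)*(-41 + l)/4)
v((-62 + 54) + 54) - 1*12566 = (41/4 - 21*((-62 + 54) + 54)/2 + ((-62 + 54) + 54)**2/4) - 1*12566 = (41/4 - 21*(-8 + 54)/2 + (-8 + 54)**2/4) - 12566 = (41/4 - 21/2*46 + (1/4)*46**2) - 12566 = (41/4 - 483 + (1/4)*2116) - 12566 = (41/4 - 483 + 529) - 12566 = 225/4 - 12566 = -50039/4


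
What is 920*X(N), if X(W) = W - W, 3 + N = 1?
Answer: 0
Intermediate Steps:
N = -2 (N = -3 + 1 = -2)
X(W) = 0
920*X(N) = 920*0 = 0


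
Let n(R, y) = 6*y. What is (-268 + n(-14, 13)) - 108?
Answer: -298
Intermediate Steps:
(-268 + n(-14, 13)) - 108 = (-268 + 6*13) - 108 = (-268 + 78) - 108 = -190 - 108 = -298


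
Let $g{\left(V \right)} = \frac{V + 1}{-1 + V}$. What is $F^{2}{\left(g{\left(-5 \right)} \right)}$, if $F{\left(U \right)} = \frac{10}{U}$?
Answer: $225$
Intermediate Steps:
$g{\left(V \right)} = \frac{1 + V}{-1 + V}$
$F^{2}{\left(g{\left(-5 \right)} \right)} = \left(\frac{10}{\frac{1}{-1 - 5} \left(1 - 5\right)}\right)^{2} = \left(\frac{10}{\frac{1}{-6} \left(-4\right)}\right)^{2} = \left(\frac{10}{\left(- \frac{1}{6}\right) \left(-4\right)}\right)^{2} = \left(\frac{10}{\frac{2}{3}}\right)^{2} = \left(10 \cdot \frac{3}{2}\right)^{2} = 15^{2} = 225$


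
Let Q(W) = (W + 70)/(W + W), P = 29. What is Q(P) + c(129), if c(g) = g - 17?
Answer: 6595/58 ≈ 113.71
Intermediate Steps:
c(g) = -17 + g
Q(W) = (70 + W)/(2*W) (Q(W) = (70 + W)/((2*W)) = (70 + W)*(1/(2*W)) = (70 + W)/(2*W))
Q(P) + c(129) = (½)*(70 + 29)/29 + (-17 + 129) = (½)*(1/29)*99 + 112 = 99/58 + 112 = 6595/58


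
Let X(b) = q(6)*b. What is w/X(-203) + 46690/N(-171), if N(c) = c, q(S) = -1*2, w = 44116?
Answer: -5706152/34713 ≈ -164.38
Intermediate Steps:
q(S) = -2
X(b) = -2*b
w/X(-203) + 46690/N(-171) = 44116/((-2*(-203))) + 46690/(-171) = 44116/406 + 46690*(-1/171) = 44116*(1/406) - 46690/171 = 22058/203 - 46690/171 = -5706152/34713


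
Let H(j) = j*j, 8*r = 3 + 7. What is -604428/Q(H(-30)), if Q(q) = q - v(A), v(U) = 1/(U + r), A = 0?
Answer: -755535/1124 ≈ -672.18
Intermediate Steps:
r = 5/4 (r = (3 + 7)/8 = (⅛)*10 = 5/4 ≈ 1.2500)
H(j) = j²
v(U) = 1/(5/4 + U) (v(U) = 1/(U + 5/4) = 1/(5/4 + U))
Q(q) = -⅘ + q (Q(q) = q - 4/(5 + 4*0) = q - 4/(5 + 0) = q - 4/5 = q - 1*⅘ = q - ⅘ = -⅘ + q)
-604428/Q(H(-30)) = -604428/(-⅘ + (-30)²) = -604428/(-⅘ + 900) = -604428/4496/5 = -604428*5/4496 = -755535/1124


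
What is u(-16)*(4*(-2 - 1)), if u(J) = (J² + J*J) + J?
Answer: -5952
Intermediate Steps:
u(J) = J + 2*J² (u(J) = (J² + J²) + J = 2*J² + J = J + 2*J²)
u(-16)*(4*(-2 - 1)) = (-16*(1 + 2*(-16)))*(4*(-2 - 1)) = (-16*(1 - 32))*(4*(-3)) = -16*(-31)*(-12) = 496*(-12) = -5952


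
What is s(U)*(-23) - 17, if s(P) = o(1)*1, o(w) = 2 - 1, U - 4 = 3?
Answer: -40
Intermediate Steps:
U = 7 (U = 4 + 3 = 7)
o(w) = 1
s(P) = 1 (s(P) = 1*1 = 1)
s(U)*(-23) - 17 = 1*(-23) - 17 = -23 - 17 = -40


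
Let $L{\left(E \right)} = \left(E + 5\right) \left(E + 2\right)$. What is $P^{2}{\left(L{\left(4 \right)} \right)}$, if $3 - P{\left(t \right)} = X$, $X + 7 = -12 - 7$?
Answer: $841$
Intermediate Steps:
$L{\left(E \right)} = \left(2 + E\right) \left(5 + E\right)$ ($L{\left(E \right)} = \left(5 + E\right) \left(2 + E\right) = \left(2 + E\right) \left(5 + E\right)$)
$X = -26$ ($X = -7 - 19 = -26$)
$P{\left(t \right)} = 29$ ($P{\left(t \right)} = 3 - -26 = 3 + 26 = 29$)
$P^{2}{\left(L{\left(4 \right)} \right)} = 29^{2} = 841$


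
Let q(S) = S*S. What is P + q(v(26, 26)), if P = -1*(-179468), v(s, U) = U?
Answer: 180144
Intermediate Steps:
q(S) = S²
P = 179468
P + q(v(26, 26)) = 179468 + 26² = 179468 + 676 = 180144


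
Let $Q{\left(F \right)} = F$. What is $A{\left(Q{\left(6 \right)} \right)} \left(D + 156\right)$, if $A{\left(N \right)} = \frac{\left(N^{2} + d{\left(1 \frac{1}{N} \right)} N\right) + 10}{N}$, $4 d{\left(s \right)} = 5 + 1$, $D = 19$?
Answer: $\frac{9625}{6} \approx 1604.2$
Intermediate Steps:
$d{\left(s \right)} = \frac{3}{2}$ ($d{\left(s \right)} = \frac{5 + 1}{4} = \frac{1}{4} \cdot 6 = \frac{3}{2}$)
$A{\left(N \right)} = \frac{10 + N^{2} + \frac{3 N}{2}}{N}$ ($A{\left(N \right)} = \frac{\left(N^{2} + \frac{3 N}{2}\right) + 10}{N} = \frac{10 + N^{2} + \frac{3 N}{2}}{N}$)
$A{\left(Q{\left(6 \right)} \right)} \left(D + 156\right) = \left(\frac{3}{2} + 6 + \frac{10}{6}\right) \left(19 + 156\right) = \left(\frac{3}{2} + 6 + 10 \cdot \frac{1}{6}\right) 175 = \left(\frac{3}{2} + 6 + \frac{5}{3}\right) 175 = \frac{55}{6} \cdot 175 = \frac{9625}{6}$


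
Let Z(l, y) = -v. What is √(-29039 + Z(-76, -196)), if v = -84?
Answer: I*√28955 ≈ 170.16*I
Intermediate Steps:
Z(l, y) = 84 (Z(l, y) = -1*(-84) = 84)
√(-29039 + Z(-76, -196)) = √(-29039 + 84) = √(-28955) = I*√28955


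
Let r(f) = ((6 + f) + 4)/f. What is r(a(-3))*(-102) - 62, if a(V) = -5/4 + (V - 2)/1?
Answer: -4/5 ≈ -0.80000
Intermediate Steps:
a(V) = -13/4 + V (a(V) = -5*1/4 + (-2 + V)*1 = -5/4 + (-2 + V) = -13/4 + V)
r(f) = (10 + f)/f
r(a(-3))*(-102) - 62 = ((10 + (-13/4 - 3))/(-13/4 - 3))*(-102) - 62 = ((10 - 25/4)/(-25/4))*(-102) - 62 = -4/25*15/4*(-102) - 62 = -3/5*(-102) - 62 = 306/5 - 62 = -4/5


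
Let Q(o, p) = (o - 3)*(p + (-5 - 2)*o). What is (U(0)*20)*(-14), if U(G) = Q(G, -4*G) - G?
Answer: 0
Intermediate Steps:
Q(o, p) = (-3 + o)*(p - 7*o)
U(G) = -11*G² + 32*G (U(G) = (-7*G² - (-12)*G + 21*G + G*(-4*G)) - G = (-7*G² + 12*G + 21*G - 4*G²) - G = (-11*G² + 33*G) - G = -11*G² + 32*G)
(U(0)*20)*(-14) = ((0*(32 - 11*0))*20)*(-14) = ((0*(32 + 0))*20)*(-14) = ((0*32)*20)*(-14) = (0*20)*(-14) = 0*(-14) = 0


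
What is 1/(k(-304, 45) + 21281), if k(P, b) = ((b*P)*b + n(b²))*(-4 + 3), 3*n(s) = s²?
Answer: -1/729994 ≈ -1.3699e-6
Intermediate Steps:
n(s) = s²/3
k(P, b) = -b⁴/3 - P*b² (k(P, b) = ((b*P)*b + (b²)²/3)*(-4 + 3) = ((P*b)*b + b⁴/3)*(-1) = (P*b² + b⁴/3)*(-1) = (b⁴/3 + P*b²)*(-1) = -b⁴/3 - P*b²)
1/(k(-304, 45) + 21281) = 1/(-1*45²*(-304 + (⅓)*45²) + 21281) = 1/(-1*2025*(-304 + (⅓)*2025) + 21281) = 1/(-1*2025*(-304 + 675) + 21281) = 1/(-1*2025*371 + 21281) = 1/(-751275 + 21281) = 1/(-729994) = -1/729994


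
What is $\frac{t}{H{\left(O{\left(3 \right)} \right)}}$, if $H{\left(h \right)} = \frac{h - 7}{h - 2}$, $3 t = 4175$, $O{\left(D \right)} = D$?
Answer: $- \frac{4175}{12} \approx -347.92$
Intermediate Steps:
$t = \frac{4175}{3}$ ($t = \frac{1}{3} \cdot 4175 = \frac{4175}{3} \approx 1391.7$)
$H{\left(h \right)} = \frac{-7 + h}{-2 + h}$
$\frac{t}{H{\left(O{\left(3 \right)} \right)}} = \frac{4175}{3 \frac{-7 + 3}{-2 + 3}} = \frac{4175}{3 \cdot 1^{-1} \left(-4\right)} = \frac{4175}{3 \cdot 1 \left(-4\right)} = \frac{4175}{3 \left(-4\right)} = \frac{4175}{3} \left(- \frac{1}{4}\right) = - \frac{4175}{12}$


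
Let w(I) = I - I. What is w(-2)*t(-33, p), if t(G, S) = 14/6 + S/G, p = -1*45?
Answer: 0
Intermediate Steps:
w(I) = 0
p = -45
t(G, S) = 7/3 + S/G (t(G, S) = 14*(1/6) + S/G = 7/3 + S/G)
w(-2)*t(-33, p) = 0*(7/3 - 45/(-33)) = 0*(7/3 - 45*(-1/33)) = 0*(7/3 + 15/11) = 0*(122/33) = 0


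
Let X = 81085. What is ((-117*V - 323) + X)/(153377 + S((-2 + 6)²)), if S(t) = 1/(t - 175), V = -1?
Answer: 12859761/24386942 ≈ 0.52732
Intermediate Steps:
S(t) = 1/(-175 + t)
((-117*V - 323) + X)/(153377 + S((-2 + 6)²)) = ((-117*(-1) - 323) + 81085)/(153377 + 1/(-175 + (-2 + 6)²)) = ((117 - 323) + 81085)/(153377 + 1/(-175 + 4²)) = (-206 + 81085)/(153377 + 1/(-175 + 16)) = 80879/(153377 + 1/(-159)) = 80879/(153377 - 1/159) = 80879/(24386942/159) = 80879*(159/24386942) = 12859761/24386942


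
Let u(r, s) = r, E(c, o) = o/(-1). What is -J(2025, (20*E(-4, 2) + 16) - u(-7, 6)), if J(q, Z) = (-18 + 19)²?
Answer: -1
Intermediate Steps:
E(c, o) = -o (E(c, o) = o*(-1) = -o)
J(q, Z) = 1 (J(q, Z) = 1² = 1)
-J(2025, (20*E(-4, 2) + 16) - u(-7, 6)) = -1*1 = -1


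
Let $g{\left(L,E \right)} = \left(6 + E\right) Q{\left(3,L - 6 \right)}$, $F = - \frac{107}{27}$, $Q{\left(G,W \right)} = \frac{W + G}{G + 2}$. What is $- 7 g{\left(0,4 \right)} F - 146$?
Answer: $- \frac{2812}{9} \approx -312.44$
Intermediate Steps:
$Q{\left(G,W \right)} = \frac{G + W}{2 + G}$
$F = - \frac{107}{27}$ ($F = \left(-107\right) \frac{1}{27} = - \frac{107}{27} \approx -3.963$)
$g{\left(L,E \right)} = \left(6 + E\right) \left(- \frac{3}{5} + \frac{L}{5}\right)$ ($g{\left(L,E \right)} = \left(6 + E\right) \frac{3 + \left(L - 6\right)}{2 + 3} = \left(6 + E\right) \frac{3 + \left(L - 6\right)}{5} = \left(6 + E\right) \frac{3 + \left(-6 + L\right)}{5} = \left(6 + E\right) \frac{-3 + L}{5} = \left(6 + E\right) \left(- \frac{3}{5} + \frac{L}{5}\right)$)
$- 7 g{\left(0,4 \right)} F - 146 = - 7 \frac{\left(-3 + 0\right) \left(6 + 4\right)}{5} \left(- \frac{107}{27}\right) - 146 = - 7 \cdot \frac{1}{5} \left(-3\right) 10 \left(- \frac{107}{27}\right) - 146 = \left(-7\right) \left(-6\right) \left(- \frac{107}{27}\right) - 146 = 42 \left(- \frac{107}{27}\right) - 146 = - \frac{1498}{9} - 146 = - \frac{2812}{9}$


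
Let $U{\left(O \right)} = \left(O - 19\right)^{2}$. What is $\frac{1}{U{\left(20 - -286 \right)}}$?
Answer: $\frac{1}{82369} \approx 1.214 \cdot 10^{-5}$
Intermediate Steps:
$U{\left(O \right)} = \left(-19 + O\right)^{2}$
$\frac{1}{U{\left(20 - -286 \right)}} = \frac{1}{\left(-19 + \left(20 - -286\right)\right)^{2}} = \frac{1}{\left(-19 + \left(20 + 286\right)\right)^{2}} = \frac{1}{\left(-19 + 306\right)^{2}} = \frac{1}{287^{2}} = \frac{1}{82369}$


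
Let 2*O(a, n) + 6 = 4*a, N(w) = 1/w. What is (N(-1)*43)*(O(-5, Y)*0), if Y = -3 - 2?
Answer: 0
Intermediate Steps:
N(w) = 1/w
Y = -5
O(a, n) = -3 + 2*a (O(a, n) = -3 + (4*a)/2 = -3 + 2*a)
(N(-1)*43)*(O(-5, Y)*0) = (43/(-1))*((-3 + 2*(-5))*0) = (-1*43)*((-3 - 10)*0) = -(-559)*0 = -43*0 = 0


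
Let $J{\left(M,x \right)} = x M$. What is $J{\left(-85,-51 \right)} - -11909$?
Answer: $16244$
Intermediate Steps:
$J{\left(M,x \right)} = M x$
$J{\left(-85,-51 \right)} - -11909 = \left(-85\right) \left(-51\right) - -11909 = 4335 + 11909 = 16244$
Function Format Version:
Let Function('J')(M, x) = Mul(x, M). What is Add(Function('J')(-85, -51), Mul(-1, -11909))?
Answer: 16244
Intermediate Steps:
Function('J')(M, x) = Mul(M, x)
Add(Function('J')(-85, -51), Mul(-1, -11909)) = Add(Mul(-85, -51), Mul(-1, -11909)) = Add(4335, 11909) = 16244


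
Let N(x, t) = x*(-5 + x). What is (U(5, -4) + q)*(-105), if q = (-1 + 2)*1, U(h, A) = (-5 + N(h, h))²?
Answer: -2730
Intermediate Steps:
U(h, A) = (-5 + h*(-5 + h))²
q = 1 (q = 1*1 = 1)
(U(5, -4) + q)*(-105) = ((-5 + 5*(-5 + 5))² + 1)*(-105) = ((-5 + 5*0)² + 1)*(-105) = ((-5 + 0)² + 1)*(-105) = ((-5)² + 1)*(-105) = (25 + 1)*(-105) = 26*(-105) = -2730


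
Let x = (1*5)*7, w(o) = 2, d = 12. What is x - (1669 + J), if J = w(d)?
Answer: -1636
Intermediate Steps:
J = 2
x = 35 (x = 5*7 = 35)
x - (1669 + J) = 35 - (1669 + 2) = 35 - 1*1671 = 35 - 1671 = -1636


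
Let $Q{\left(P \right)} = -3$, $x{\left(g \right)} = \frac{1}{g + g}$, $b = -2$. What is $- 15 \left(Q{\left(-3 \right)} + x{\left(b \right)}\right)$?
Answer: $\frac{195}{4} \approx 48.75$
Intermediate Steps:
$x{\left(g \right)} = \frac{1}{2 g}$
$- 15 \left(Q{\left(-3 \right)} + x{\left(b \right)}\right) = - 15 \left(-3 + \frac{1}{2 \left(-2\right)}\right) = - 15 \left(-3 + \frac{1}{2} \left(- \frac{1}{2}\right)\right) = - 15 \left(-3 - \frac{1}{4}\right) = \left(-15\right) \left(- \frac{13}{4}\right) = \frac{195}{4}$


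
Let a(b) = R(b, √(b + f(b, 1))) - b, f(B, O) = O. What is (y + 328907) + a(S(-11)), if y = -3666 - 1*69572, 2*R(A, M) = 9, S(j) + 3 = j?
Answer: 511375/2 ≈ 2.5569e+5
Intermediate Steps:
S(j) = -3 + j
R(A, M) = 9/2 (R(A, M) = (½)*9 = 9/2)
a(b) = 9/2 - b
y = -73238 (y = -3666 - 69572 = -73238)
(y + 328907) + a(S(-11)) = (-73238 + 328907) + (9/2 - (-3 - 11)) = 255669 + (9/2 - 1*(-14)) = 255669 + (9/2 + 14) = 255669 + 37/2 = 511375/2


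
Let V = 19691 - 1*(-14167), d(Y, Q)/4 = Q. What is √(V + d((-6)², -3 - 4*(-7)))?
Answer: √33958 ≈ 184.28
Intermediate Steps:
d(Y, Q) = 4*Q
V = 33858 (V = 19691 + 14167 = 33858)
√(V + d((-6)², -3 - 4*(-7))) = √(33858 + 4*(-3 - 4*(-7))) = √(33858 + 4*(-3 + 28)) = √(33858 + 4*25) = √(33858 + 100) = √33958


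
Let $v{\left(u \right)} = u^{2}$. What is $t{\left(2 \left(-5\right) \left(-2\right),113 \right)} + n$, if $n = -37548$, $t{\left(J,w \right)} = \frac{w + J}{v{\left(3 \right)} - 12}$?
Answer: $- \frac{112777}{3} \approx -37592.0$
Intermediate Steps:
$t{\left(J,w \right)} = - \frac{J}{3} - \frac{w}{3}$ ($t{\left(J,w \right)} = \frac{w + J}{3^{2} - 12} = \frac{J + w}{9 - 12} = \frac{J + w}{-3} = \left(J + w\right) \left(- \frac{1}{3}\right) = - \frac{J}{3} - \frac{w}{3}$)
$t{\left(2 \left(-5\right) \left(-2\right),113 \right)} + n = \left(- \frac{2 \left(-5\right) \left(-2\right)}{3} - \frac{113}{3}\right) - 37548 = \left(- \frac{\left(-10\right) \left(-2\right)}{3} - \frac{113}{3}\right) - 37548 = \left(\left(- \frac{1}{3}\right) 20 - \frac{113}{3}\right) - 37548 = \left(- \frac{20}{3} - \frac{113}{3}\right) - 37548 = - \frac{133}{3} - 37548 = - \frac{112777}{3}$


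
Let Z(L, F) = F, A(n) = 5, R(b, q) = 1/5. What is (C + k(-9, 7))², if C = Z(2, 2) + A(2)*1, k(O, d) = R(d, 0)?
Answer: 1296/25 ≈ 51.840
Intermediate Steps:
R(b, q) = ⅕
k(O, d) = ⅕
C = 7 (C = 2 + 5*1 = 2 + 5 = 7)
(C + k(-9, 7))² = (7 + ⅕)² = (36/5)² = 1296/25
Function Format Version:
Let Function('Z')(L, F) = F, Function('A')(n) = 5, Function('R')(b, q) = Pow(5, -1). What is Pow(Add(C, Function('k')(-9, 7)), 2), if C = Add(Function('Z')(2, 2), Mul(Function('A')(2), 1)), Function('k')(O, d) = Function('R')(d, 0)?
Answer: Rational(1296, 25) ≈ 51.840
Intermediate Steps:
Function('R')(b, q) = Rational(1, 5)
Function('k')(O, d) = Rational(1, 5)
C = 7 (C = Add(2, Mul(5, 1)) = Add(2, 5) = 7)
Pow(Add(C, Function('k')(-9, 7)), 2) = Pow(Add(7, Rational(1, 5)), 2) = Pow(Rational(36, 5), 2) = Rational(1296, 25)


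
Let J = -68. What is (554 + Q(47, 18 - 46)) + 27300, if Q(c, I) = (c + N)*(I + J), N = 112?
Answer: 12590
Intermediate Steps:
Q(c, I) = (-68 + I)*(112 + c) (Q(c, I) = (c + 112)*(I - 68) = (112 + c)*(-68 + I) = (-68 + I)*(112 + c))
(554 + Q(47, 18 - 46)) + 27300 = (554 + (-7616 - 68*47 + 112*(18 - 46) + (18 - 46)*47)) + 27300 = (554 + (-7616 - 3196 + 112*(-28) - 28*47)) + 27300 = (554 + (-7616 - 3196 - 3136 - 1316)) + 27300 = (554 - 15264) + 27300 = -14710 + 27300 = 12590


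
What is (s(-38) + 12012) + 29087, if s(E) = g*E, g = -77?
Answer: 44025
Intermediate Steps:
s(E) = -77*E
(s(-38) + 12012) + 29087 = (-77*(-38) + 12012) + 29087 = (2926 + 12012) + 29087 = 14938 + 29087 = 44025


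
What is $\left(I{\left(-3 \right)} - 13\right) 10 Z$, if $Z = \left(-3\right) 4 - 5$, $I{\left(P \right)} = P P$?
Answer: $680$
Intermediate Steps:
$I{\left(P \right)} = P^{2}$
$Z = -17$ ($Z = -12 - 5 = -17$)
$\left(I{\left(-3 \right)} - 13\right) 10 Z = \left(\left(-3\right)^{2} - 13\right) 10 \left(-17\right) = \left(9 - 13\right) 10 \left(-17\right) = \left(-4\right) 10 \left(-17\right) = \left(-40\right) \left(-17\right) = 680$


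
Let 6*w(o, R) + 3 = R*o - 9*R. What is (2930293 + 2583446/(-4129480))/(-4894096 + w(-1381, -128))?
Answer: -18150875631291/30131431151830 ≈ -0.60239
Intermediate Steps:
w(o, R) = -½ - 3*R/2 + R*o/6 (w(o, R) = -½ + (R*o - 9*R)/6 = -½ + (-9*R + R*o)/6 = -½ + (-3*R/2 + R*o/6) = -½ - 3*R/2 + R*o/6)
(2930293 + 2583446/(-4129480))/(-4894096 + w(-1381, -128)) = (2930293 + 2583446/(-4129480))/(-4894096 + (-½ - 3/2*(-128) + (⅙)*(-128)*(-1381))) = (2930293 + 2583446*(-1/4129480))/(-4894096 + (-½ + 192 + 88384/3)) = (2930293 - 1291723/2064740)/(-4894096 + 177917/6) = 6050291877097/(2064740*(-29186659/6)) = (6050291877097/2064740)*(-6/29186659) = -18150875631291/30131431151830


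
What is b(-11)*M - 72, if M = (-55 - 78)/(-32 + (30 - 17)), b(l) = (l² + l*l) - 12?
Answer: 1538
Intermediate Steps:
b(l) = -12 + 2*l² (b(l) = (l² + l²) - 12 = 2*l² - 12 = -12 + 2*l²)
M = 7 (M = -133/(-32 + 13) = -133/(-19) = -133*(-1/19) = 7)
b(-11)*M - 72 = (-12 + 2*(-11)²)*7 - 72 = (-12 + 2*121)*7 - 72 = (-12 + 242)*7 - 72 = 230*7 - 72 = 1610 - 72 = 1538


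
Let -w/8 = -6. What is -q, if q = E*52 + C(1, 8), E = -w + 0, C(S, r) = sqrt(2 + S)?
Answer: 2496 - sqrt(3) ≈ 2494.3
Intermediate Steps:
w = 48 (w = -8*(-6) = 48)
E = -48 (E = -1*48 + 0 = -48 + 0 = -48)
q = -2496 + sqrt(3) (q = -48*52 + sqrt(2 + 1) = -2496 + sqrt(3) ≈ -2494.3)
-q = -(-2496 + sqrt(3)) = 2496 - sqrt(3)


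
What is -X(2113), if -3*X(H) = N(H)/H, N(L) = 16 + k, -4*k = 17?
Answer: 47/25356 ≈ 0.0018536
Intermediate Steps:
k = -17/4 (k = -1/4*17 = -17/4 ≈ -4.2500)
N(L) = 47/4 (N(L) = 16 - 17/4 = 47/4)
X(H) = -47/(12*H)
-X(2113) = -(-47)/(12*2113) = -1*(-47/25356) = 47/25356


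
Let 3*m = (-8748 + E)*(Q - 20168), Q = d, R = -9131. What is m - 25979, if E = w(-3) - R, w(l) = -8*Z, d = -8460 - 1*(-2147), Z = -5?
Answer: -3759800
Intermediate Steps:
d = -6313 (d = -8460 + 2147 = -6313)
w(l) = 40 (w(l) = -8*(-5) = 40)
Q = -6313
E = 9171 (E = 40 - 1*(-9131) = 40 + 9131 = 9171)
m = -3733821 (m = ((-8748 + 9171)*(-6313 - 20168))/3 = (423*(-26481))/3 = (⅓)*(-11201463) = -3733821)
m - 25979 = -3733821 - 25979 = -3759800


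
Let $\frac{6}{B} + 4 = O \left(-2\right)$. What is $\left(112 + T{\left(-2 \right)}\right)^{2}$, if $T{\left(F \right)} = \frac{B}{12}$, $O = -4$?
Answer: $\frac{804609}{64} \approx 12572.0$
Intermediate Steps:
$B = \frac{3}{2}$ ($B = \frac{6}{-4 - -8} = \frac{6}{-4 + 8} = \frac{6}{4} = 6 \cdot \frac{1}{4} = \frac{3}{2} \approx 1.5$)
$T{\left(F \right)} = \frac{1}{8}$ ($T{\left(F \right)} = \frac{3}{2 \cdot 12} = \frac{3}{2} \cdot \frac{1}{12} = \frac{1}{8}$)
$\left(112 + T{\left(-2 \right)}\right)^{2} = \left(112 + \frac{1}{8}\right)^{2} = \left(\frac{897}{8}\right)^{2} = \frac{804609}{64}$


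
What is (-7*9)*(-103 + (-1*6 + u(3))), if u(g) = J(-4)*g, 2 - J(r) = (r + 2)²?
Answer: 7245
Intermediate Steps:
J(r) = 2 - (2 + r)² (J(r) = 2 - (r + 2)² = 2 - (2 + r)²)
u(g) = -2*g (u(g) = (2 - (2 - 4)²)*g = (2 - 1*(-2)²)*g = (2 - 1*4)*g = (2 - 4)*g = -2*g)
(-7*9)*(-103 + (-1*6 + u(3))) = (-7*9)*(-103 + (-1*6 - 2*3)) = -63*(-103 + (-6 - 6)) = -63*(-103 - 12) = -63*(-115) = 7245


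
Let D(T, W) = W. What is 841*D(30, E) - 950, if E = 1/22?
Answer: -20059/22 ≈ -911.77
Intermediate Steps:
E = 1/22 ≈ 0.045455
841*D(30, E) - 950 = 841*(1/22) - 950 = 841/22 - 950 = -20059/22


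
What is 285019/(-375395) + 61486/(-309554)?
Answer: -55655154248/58102511915 ≈ -0.95788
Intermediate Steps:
285019/(-375395) + 61486/(-309554) = 285019*(-1/375395) + 61486*(-1/309554) = -285019/375395 - 30743/154777 = -55655154248/58102511915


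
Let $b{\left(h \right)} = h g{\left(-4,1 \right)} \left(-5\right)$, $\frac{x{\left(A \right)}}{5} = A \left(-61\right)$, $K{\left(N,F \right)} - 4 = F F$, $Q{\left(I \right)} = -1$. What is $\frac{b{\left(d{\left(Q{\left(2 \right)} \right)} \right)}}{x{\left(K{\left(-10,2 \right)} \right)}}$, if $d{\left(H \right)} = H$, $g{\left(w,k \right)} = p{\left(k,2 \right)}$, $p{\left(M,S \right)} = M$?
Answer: $- \frac{1}{488} \approx -0.0020492$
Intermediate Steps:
$g{\left(w,k \right)} = k$
$K{\left(N,F \right)} = 4 + F^{2}$ ($K{\left(N,F \right)} = 4 + F F = 4 + F^{2}$)
$x{\left(A \right)} = - 305 A$ ($x{\left(A \right)} = 5 A \left(-61\right) = 5 \left(- 61 A\right) = - 305 A$)
$b{\left(h \right)} = - 5 h$ ($b{\left(h \right)} = h 1 \left(-5\right) = h \left(-5\right) = - 5 h$)
$\frac{b{\left(d{\left(Q{\left(2 \right)} \right)} \right)}}{x{\left(K{\left(-10,2 \right)} \right)}} = \frac{\left(-5\right) \left(-1\right)}{\left(-305\right) \left(4 + 2^{2}\right)} = \frac{5}{\left(-305\right) \left(4 + 4\right)} = \frac{5}{\left(-305\right) 8} = \frac{5}{-2440} = 5 \left(- \frac{1}{2440}\right) = - \frac{1}{488}$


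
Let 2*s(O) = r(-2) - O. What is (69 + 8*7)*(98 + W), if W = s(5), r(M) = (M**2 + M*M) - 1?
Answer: 12375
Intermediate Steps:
r(M) = -1 + 2*M**2 (r(M) = (M**2 + M**2) - 1 = 2*M**2 - 1 = -1 + 2*M**2)
s(O) = 7/2 - O/2 (s(O) = ((-1 + 2*(-2)**2) - O)/2 = ((-1 + 2*4) - O)/2 = ((-1 + 8) - O)/2 = (7 - O)/2 = 7/2 - O/2)
W = 1 (W = 7/2 - 1/2*5 = 7/2 - 5/2 = 1)
(69 + 8*7)*(98 + W) = (69 + 8*7)*(98 + 1) = (69 + 56)*99 = 125*99 = 12375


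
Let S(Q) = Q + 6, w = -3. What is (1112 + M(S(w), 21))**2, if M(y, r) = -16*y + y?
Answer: 1138489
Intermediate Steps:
S(Q) = 6 + Q
M(y, r) = -15*y
(1112 + M(S(w), 21))**2 = (1112 - 15*(6 - 3))**2 = (1112 - 15*3)**2 = (1112 - 45)**2 = 1067**2 = 1138489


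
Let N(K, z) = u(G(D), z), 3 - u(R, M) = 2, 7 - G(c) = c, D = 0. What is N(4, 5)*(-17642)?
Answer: -17642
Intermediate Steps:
G(c) = 7 - c
u(R, M) = 1 (u(R, M) = 3 - 1*2 = 3 - 2 = 1)
N(K, z) = 1
N(4, 5)*(-17642) = 1*(-17642) = -17642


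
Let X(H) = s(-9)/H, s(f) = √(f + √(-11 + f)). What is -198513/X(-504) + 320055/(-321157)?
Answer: -16845/16903 + 100050552/√(-9 + 2*I*√5) ≈ 7.2129e+6 - 3.0725e+7*I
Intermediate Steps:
X(H) = √(-9 + 2*I*√5)/H (X(H) = √(-9 + √(-11 - 9))/H = √(-9 + √(-20))/H = √(-9 + 2*I*√5)/H)
-198513/X(-504) + 320055/(-321157) = -198513*(-504/√(-9 + 2*I*√5)) + 320055/(-321157) = -198513*(-504/√(-9 + 2*I*√5)) + 320055*(-1/321157) = -(-100050552)/√(-9 + 2*I*√5) - 16845/16903 = 100050552/√(-9 + 2*I*√5) - 16845/16903 = -16845/16903 + 100050552/√(-9 + 2*I*√5)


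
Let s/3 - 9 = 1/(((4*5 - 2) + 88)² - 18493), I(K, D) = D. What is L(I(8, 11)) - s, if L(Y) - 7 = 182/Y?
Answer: -91911/26609 ≈ -3.4541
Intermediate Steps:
s = 65312/2419 (s = 27 + 3/(((4*5 - 2) + 88)² - 18493) = 27 + 3/(((20 - 2) + 88)² - 18493) = 27 + 3/((18 + 88)² - 18493) = 27 + 3/(106² - 18493) = 27 + 3/(11236 - 18493) = 27 + 3/(-7257) = 27 + 3*(-1/7257) = 27 - 1/2419 = 65312/2419 ≈ 27.000)
L(Y) = 7 + 182/Y
L(I(8, 11)) - s = (7 + 182/11) - 1*65312/2419 = (7 + 182*(1/11)) - 65312/2419 = (7 + 182/11) - 65312/2419 = 259/11 - 65312/2419 = -91911/26609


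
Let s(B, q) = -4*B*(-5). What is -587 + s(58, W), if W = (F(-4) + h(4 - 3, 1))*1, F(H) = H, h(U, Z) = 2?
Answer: 573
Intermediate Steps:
W = -2 (W = (-4 + 2)*1 = -2*1 = -2)
s(B, q) = 20*B
-587 + s(58, W) = -587 + 20*58 = -587 + 1160 = 573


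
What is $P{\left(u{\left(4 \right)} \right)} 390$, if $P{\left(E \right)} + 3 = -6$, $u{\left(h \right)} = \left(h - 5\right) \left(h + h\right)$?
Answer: $-3510$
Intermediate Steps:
$u{\left(h \right)} = 2 h \left(-5 + h\right)$ ($u{\left(h \right)} = \left(-5 + h\right) 2 h = 2 h \left(-5 + h\right)$)
$P{\left(E \right)} = -9$ ($P{\left(E \right)} = -3 - 6 = -9$)
$P{\left(u{\left(4 \right)} \right)} 390 = \left(-9\right) 390 = -3510$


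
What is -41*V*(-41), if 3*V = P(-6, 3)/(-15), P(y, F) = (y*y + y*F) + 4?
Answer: -36982/45 ≈ -821.82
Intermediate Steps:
P(y, F) = 4 + y² + F*y (P(y, F) = (y² + F*y) + 4 = 4 + y² + F*y)
V = -22/45 (V = ((4 + (-6)² + 3*(-6))/(-15))/3 = ((4 + 36 - 18)*(-1/15))/3 = (22*(-1/15))/3 = (⅓)*(-22/15) = -22/45 ≈ -0.48889)
-41*V*(-41) = -41*(-22/45)*(-41) = (902/45)*(-41) = -36982/45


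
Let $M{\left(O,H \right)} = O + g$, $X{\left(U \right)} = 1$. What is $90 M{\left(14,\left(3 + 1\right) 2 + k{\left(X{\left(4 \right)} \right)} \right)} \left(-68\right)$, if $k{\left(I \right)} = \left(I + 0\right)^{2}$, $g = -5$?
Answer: $-55080$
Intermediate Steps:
$k{\left(I \right)} = I^{2}$
$M{\left(O,H \right)} = -5 + O$ ($M{\left(O,H \right)} = O - 5 = -5 + O$)
$90 M{\left(14,\left(3 + 1\right) 2 + k{\left(X{\left(4 \right)} \right)} \right)} \left(-68\right) = 90 \left(-5 + 14\right) \left(-68\right) = 90 \cdot 9 \left(-68\right) = 810 \left(-68\right) = -55080$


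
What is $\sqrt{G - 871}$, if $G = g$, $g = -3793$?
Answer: $2 i \sqrt{1166} \approx 68.293 i$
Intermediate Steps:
$G = -3793$
$\sqrt{G - 871} = \sqrt{-3793 - 871} = \sqrt{-4664} = 2 i \sqrt{1166}$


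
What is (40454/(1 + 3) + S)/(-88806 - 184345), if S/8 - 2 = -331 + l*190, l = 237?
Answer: -735443/546302 ≈ -1.3462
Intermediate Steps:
S = 357608 (S = 16 + 8*(-331 + 237*190) = 16 + 8*(-331 + 45030) = 16 + 8*44699 = 16 + 357592 = 357608)
(40454/(1 + 3) + S)/(-88806 - 184345) = (40454/(1 + 3) + 357608)/(-88806 - 184345) = (40454/4 + 357608)/(-273151) = ((¼)*40454 + 357608)*(-1/273151) = (20227/2 + 357608)*(-1/273151) = (735443/2)*(-1/273151) = -735443/546302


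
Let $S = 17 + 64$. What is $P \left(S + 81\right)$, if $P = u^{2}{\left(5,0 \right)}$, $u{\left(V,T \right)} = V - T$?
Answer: $4050$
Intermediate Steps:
$S = 81$
$P = 25$ ($P = \left(5 - 0\right)^{2} = \left(5 + 0\right)^{2} = 5^{2} = 25$)
$P \left(S + 81\right) = 25 \left(81 + 81\right) = 25 \cdot 162 = 4050$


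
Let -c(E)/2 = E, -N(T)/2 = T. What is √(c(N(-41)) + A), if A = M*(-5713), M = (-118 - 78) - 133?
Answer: √1879413 ≈ 1370.9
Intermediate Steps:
N(T) = -2*T
c(E) = -2*E
M = -329 (M = -196 - 133 = -329)
A = 1879577 (A = -329*(-5713) = 1879577)
√(c(N(-41)) + A) = √(-(-4)*(-41) + 1879577) = √(-2*82 + 1879577) = √(-164 + 1879577) = √1879413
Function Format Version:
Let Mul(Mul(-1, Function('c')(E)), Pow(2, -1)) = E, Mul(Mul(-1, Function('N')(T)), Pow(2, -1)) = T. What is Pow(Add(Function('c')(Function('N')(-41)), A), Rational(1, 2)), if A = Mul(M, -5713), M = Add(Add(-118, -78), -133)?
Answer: Pow(1879413, Rational(1, 2)) ≈ 1370.9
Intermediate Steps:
Function('N')(T) = Mul(-2, T)
Function('c')(E) = Mul(-2, E)
M = -329 (M = Add(-196, -133) = -329)
A = 1879577 (A = Mul(-329, -5713) = 1879577)
Pow(Add(Function('c')(Function('N')(-41)), A), Rational(1, 2)) = Pow(Add(Mul(-2, Mul(-2, -41)), 1879577), Rational(1, 2)) = Pow(Add(Mul(-2, 82), 1879577), Rational(1, 2)) = Pow(Add(-164, 1879577), Rational(1, 2)) = Pow(1879413, Rational(1, 2))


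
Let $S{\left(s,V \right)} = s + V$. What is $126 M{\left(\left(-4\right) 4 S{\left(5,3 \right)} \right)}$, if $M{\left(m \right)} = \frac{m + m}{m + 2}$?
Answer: $256$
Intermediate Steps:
$S{\left(s,V \right)} = V + s$
$M{\left(m \right)} = \frac{2 m}{2 + m}$
$126 M{\left(\left(-4\right) 4 S{\left(5,3 \right)} \right)} = 126 \frac{2 \left(-4\right) 4 \left(3 + 5\right)}{2 + \left(-4\right) 4 \left(3 + 5\right)} = 126 \frac{2 \left(\left(-16\right) 8\right)}{2 - 128} = 126 \cdot 2 \left(-128\right) \frac{1}{2 - 128} = 126 \cdot 2 \left(-128\right) \frac{1}{-126} = 126 \cdot 2 \left(-128\right) \left(- \frac{1}{126}\right) = 126 \cdot \frac{128}{63} = 256$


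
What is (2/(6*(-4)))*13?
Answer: -13/12 ≈ -1.0833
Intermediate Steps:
(2/(6*(-4)))*13 = (2/(-24))*13 = -1/24*2*13 = -1/12*13 = -13/12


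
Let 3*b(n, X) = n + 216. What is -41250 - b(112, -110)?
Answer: -124078/3 ≈ -41359.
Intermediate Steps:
b(n, X) = 72 + n/3 (b(n, X) = (n + 216)/3 = (216 + n)/3 = 72 + n/3)
-41250 - b(112, -110) = -41250 - (72 + (⅓)*112) = -41250 - (72 + 112/3) = -41250 - 1*328/3 = -41250 - 328/3 = -124078/3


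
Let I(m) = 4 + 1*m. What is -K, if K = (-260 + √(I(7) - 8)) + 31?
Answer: 229 - √3 ≈ 227.27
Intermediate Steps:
I(m) = 4 + m
K = -229 + √3 (K = (-260 + √((4 + 7) - 8)) + 31 = (-260 + √(11 - 8)) + 31 = (-260 + √3) + 31 = -229 + √3 ≈ -227.27)
-K = -(-229 + √3) = 229 - √3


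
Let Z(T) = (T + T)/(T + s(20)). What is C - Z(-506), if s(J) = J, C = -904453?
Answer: -219782585/243 ≈ -9.0446e+5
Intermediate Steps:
Z(T) = 2*T/(20 + T) (Z(T) = (T + T)/(T + 20) = (2*T)/(20 + T) = 2*T/(20 + T))
C - Z(-506) = -904453 - 2*(-506)/(20 - 506) = -904453 - 2*(-506)/(-486) = -904453 - 2*(-506)*(-1)/486 = -904453 - 1*506/243 = -904453 - 506/243 = -219782585/243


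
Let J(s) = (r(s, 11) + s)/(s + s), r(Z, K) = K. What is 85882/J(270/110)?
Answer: 1159407/37 ≈ 31335.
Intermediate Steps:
J(s) = (11 + s)/(2*s) (J(s) = (11 + s)/(s + s) = (11 + s)/((2*s)) = (11 + s)*(1/(2*s)) = (11 + s)/(2*s))
85882/J(270/110) = 85882/(((11 + 270/110)/(2*((270/110))))) = 85882/(((11 + 270*(1/110))/(2*((270*(1/110)))))) = 85882/(((11 + 27/11)/(2*(27/11)))) = 85882/(((½)*(11/27)*(148/11))) = 85882/(74/27) = 85882*(27/74) = 1159407/37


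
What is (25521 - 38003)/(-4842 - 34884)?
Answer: 6241/19863 ≈ 0.31420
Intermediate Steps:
(25521 - 38003)/(-4842 - 34884) = -12482/(-39726) = -12482*(-1/39726) = 6241/19863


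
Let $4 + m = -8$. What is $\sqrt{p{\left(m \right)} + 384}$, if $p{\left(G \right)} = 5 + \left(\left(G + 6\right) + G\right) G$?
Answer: $11 \sqrt{5} \approx 24.597$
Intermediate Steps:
$m = -12$ ($m = -4 - 8 = -12$)
$p{\left(G \right)} = 5 + G \left(6 + 2 G\right)$ ($p{\left(G \right)} = 5 + \left(\left(6 + G\right) + G\right) G = 5 + \left(6 + 2 G\right) G = 5 + G \left(6 + 2 G\right)$)
$\sqrt{p{\left(m \right)} + 384} = \sqrt{\left(5 + 2 \left(-12\right)^{2} + 6 \left(-12\right)\right) + 384} = \sqrt{\left(5 + 2 \cdot 144 - 72\right) + 384} = \sqrt{\left(5 + 288 - 72\right) + 384} = \sqrt{221 + 384} = \sqrt{605} = 11 \sqrt{5}$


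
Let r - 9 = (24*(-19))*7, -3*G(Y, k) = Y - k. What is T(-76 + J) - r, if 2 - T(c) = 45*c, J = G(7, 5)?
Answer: 6635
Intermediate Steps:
G(Y, k) = -Y/3 + k/3 (G(Y, k) = -(Y - k)/3 = -Y/3 + k/3)
J = -2/3 (J = -1/3*7 + (1/3)*5 = -7/3 + 5/3 = -2/3 ≈ -0.66667)
r = -3183 (r = 9 + (24*(-19))*7 = 9 - 456*7 = 9 - 3192 = -3183)
T(c) = 2 - 45*c
T(-76 + J) - r = (2 - 45*(-76 - 2/3)) - 1*(-3183) = (2 - 45*(-230/3)) + 3183 = (2 + 3450) + 3183 = 3452 + 3183 = 6635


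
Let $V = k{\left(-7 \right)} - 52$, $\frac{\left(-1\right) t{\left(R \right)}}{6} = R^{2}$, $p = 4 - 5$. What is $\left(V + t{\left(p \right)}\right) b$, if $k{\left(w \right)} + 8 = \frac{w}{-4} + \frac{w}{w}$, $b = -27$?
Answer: $\frac{6831}{4} \approx 1707.8$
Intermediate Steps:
$k{\left(w \right)} = -7 - \frac{w}{4}$ ($k{\left(w \right)} = -8 + \left(\frac{w}{-4} + \frac{w}{w}\right) = -8 + \left(w \left(- \frac{1}{4}\right) + 1\right) = -8 - \left(-1 + \frac{w}{4}\right) = -7 - \frac{w}{4}$)
$p = -1$
$t{\left(R \right)} = - 6 R^{2}$
$V = - \frac{229}{4}$ ($V = \left(-7 - - \frac{7}{4}\right) - 52 = \left(-7 + \frac{7}{4}\right) - 52 = - \frac{21}{4} - 52 = - \frac{229}{4} \approx -57.25$)
$\left(V + t{\left(p \right)}\right) b = \left(- \frac{229}{4} - 6 \left(-1\right)^{2}\right) \left(-27\right) = \left(- \frac{229}{4} - 6\right) \left(-27\right) = \left(- \frac{253}{4}\right) \left(-27\right) = \frac{6831}{4}$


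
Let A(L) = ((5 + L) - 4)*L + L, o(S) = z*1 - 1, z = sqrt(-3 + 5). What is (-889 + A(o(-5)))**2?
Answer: 788544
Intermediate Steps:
z = sqrt(2) ≈ 1.4142
o(S) = -1 + sqrt(2) (o(S) = sqrt(2)*1 - 1 = sqrt(2) - 1 = -1 + sqrt(2))
A(L) = L + L*(1 + L) (A(L) = (1 + L)*L + L = L*(1 + L) + L = L + L*(1 + L))
(-889 + A(o(-5)))**2 = (-889 + (-1 + sqrt(2))*(2 + (-1 + sqrt(2))))**2 = (-889 + (-1 + sqrt(2))*(1 + sqrt(2)))**2 = (-889 + (1 + sqrt(2))*(-1 + sqrt(2)))**2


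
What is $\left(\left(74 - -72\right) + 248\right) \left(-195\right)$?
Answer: $-76830$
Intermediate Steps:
$\left(\left(74 - -72\right) + 248\right) \left(-195\right) = \left(\left(74 + 72\right) + 248\right) \left(-195\right) = \left(146 + 248\right) \left(-195\right) = 394 \left(-195\right) = -76830$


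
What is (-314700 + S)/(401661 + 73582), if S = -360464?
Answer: -675164/475243 ≈ -1.4207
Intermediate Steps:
(-314700 + S)/(401661 + 73582) = (-314700 - 360464)/(401661 + 73582) = -675164/475243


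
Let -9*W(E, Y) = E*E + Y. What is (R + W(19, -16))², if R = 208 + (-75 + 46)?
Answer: 178084/9 ≈ 19787.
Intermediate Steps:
W(E, Y) = -Y/9 - E²/9 (W(E, Y) = -(E*E + Y)/9 = -(E² + Y)/9 = -(Y + E²)/9 = -Y/9 - E²/9)
R = 179 (R = 208 - 29 = 179)
(R + W(19, -16))² = (179 + (-⅑*(-16) - ⅑*19²))² = (179 + (16/9 - ⅑*361))² = (179 + (16/9 - 361/9))² = (179 - 115/3)² = (422/3)² = 178084/9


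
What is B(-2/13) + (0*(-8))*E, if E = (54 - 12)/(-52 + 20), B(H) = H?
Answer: -2/13 ≈ -0.15385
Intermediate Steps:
E = -21/16 (E = 42/(-32) = 42*(-1/32) = -21/16 ≈ -1.3125)
B(-2/13) + (0*(-8))*E = -2/13 + (0*(-8))*(-21/16) = -2*1/13 + 0*(-21/16) = -2/13 + 0 = -2/13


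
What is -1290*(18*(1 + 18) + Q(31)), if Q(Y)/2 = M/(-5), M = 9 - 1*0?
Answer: -436536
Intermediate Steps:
M = 9 (M = 9 + 0 = 9)
Q(Y) = -18/5 (Q(Y) = 2*(9/(-5)) = 2*(9*(-1/5)) = 2*(-9/5) = -18/5)
-1290*(18*(1 + 18) + Q(31)) = -1290*(18*(1 + 18) - 18/5) = -1290*(18*19 - 18/5) = -1290*(342 - 18/5) = -1290*1692/5 = -436536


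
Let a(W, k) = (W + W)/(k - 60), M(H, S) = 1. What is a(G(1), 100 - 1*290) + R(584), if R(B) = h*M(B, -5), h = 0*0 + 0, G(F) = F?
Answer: -1/125 ≈ -0.0080000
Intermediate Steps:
h = 0 (h = 0 + 0 = 0)
R(B) = 0 (R(B) = 0*1 = 0)
a(W, k) = 2*W/(-60 + k) (a(W, k) = (2*W)/(-60 + k) = 2*W/(-60 + k))
a(G(1), 100 - 1*290) + R(584) = 2*1/(-60 + (100 - 1*290)) + 0 = 2*1/(-60 + (100 - 290)) + 0 = 2*1/(-60 - 190) + 0 = 2*1/(-250) + 0 = 2*1*(-1/250) + 0 = -1/125 + 0 = -1/125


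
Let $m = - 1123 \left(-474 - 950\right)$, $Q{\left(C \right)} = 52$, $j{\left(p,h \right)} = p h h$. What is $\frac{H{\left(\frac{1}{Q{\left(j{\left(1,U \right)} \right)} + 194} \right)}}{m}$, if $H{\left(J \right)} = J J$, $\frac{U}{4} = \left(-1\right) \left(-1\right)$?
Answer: $\frac{1}{96774282432} \approx 1.0333 \cdot 10^{-11}$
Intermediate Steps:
$U = 4$ ($U = 4 \left(\left(-1\right) \left(-1\right)\right) = 4 \cdot 1 = 4$)
$j{\left(p,h \right)} = p h^{2}$ ($j{\left(p,h \right)} = h p h = p h^{2}$)
$H{\left(J \right)} = J^{2}$
$m = 1599152$ ($m = \left(-1123\right) \left(-1424\right) = 1599152$)
$\frac{H{\left(\frac{1}{Q{\left(j{\left(1,U \right)} \right)} + 194} \right)}}{m} = \frac{\left(\frac{1}{52 + 194}\right)^{2}}{1599152} = \left(\frac{1}{246}\right)^{2} \cdot \frac{1}{1599152} = \frac{1}{60516} \cdot \frac{1}{1599152} = \frac{1}{96774282432}$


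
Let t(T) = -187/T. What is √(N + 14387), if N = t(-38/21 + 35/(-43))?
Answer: 4*√5071387001/2369 ≈ 120.24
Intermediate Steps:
N = 168861/2369 (N = -187/(-38/21 + 35/(-43)) = -187/(-38*1/21 + 35*(-1/43)) = -187/(-38/21 - 35/43) = -187/(-2369/903) = -187*(-903/2369) = 168861/2369 ≈ 71.279)
√(N + 14387) = √(168861/2369 + 14387) = √(34251664/2369) = 4*√5071387001/2369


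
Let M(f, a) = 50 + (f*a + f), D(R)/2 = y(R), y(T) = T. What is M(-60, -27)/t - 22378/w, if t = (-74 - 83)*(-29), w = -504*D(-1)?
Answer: -50132077/2294712 ≈ -21.847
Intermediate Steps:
D(R) = 2*R
M(f, a) = 50 + f + a*f (M(f, a) = 50 + (a*f + f) = 50 + (f + a*f) = 50 + f + a*f)
w = 1008 (w = -1008*(-1) = -504*(-2) = 1008)
t = 4553 (t = -157*(-29) = 4553)
M(-60, -27)/t - 22378/w = (50 - 60 - 27*(-60))/4553 - 22378/1008 = (50 - 60 + 1620)*(1/4553) - 22378*1/1008 = 1610*(1/4553) - 11189/504 = 1610/4553 - 11189/504 = -50132077/2294712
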